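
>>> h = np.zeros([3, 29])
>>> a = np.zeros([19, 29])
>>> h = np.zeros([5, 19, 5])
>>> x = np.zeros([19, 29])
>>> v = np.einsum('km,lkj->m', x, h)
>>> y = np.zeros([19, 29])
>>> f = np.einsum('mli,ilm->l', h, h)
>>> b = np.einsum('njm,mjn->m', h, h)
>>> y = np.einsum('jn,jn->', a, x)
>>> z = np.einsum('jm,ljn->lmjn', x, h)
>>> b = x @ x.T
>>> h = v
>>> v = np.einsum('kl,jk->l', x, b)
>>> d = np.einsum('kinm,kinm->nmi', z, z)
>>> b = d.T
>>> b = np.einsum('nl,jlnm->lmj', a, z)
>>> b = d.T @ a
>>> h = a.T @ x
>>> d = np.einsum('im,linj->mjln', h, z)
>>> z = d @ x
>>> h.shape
(29, 29)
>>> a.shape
(19, 29)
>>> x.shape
(19, 29)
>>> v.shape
(29,)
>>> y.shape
()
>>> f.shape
(19,)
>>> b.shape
(29, 5, 29)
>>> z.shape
(29, 5, 5, 29)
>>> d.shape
(29, 5, 5, 19)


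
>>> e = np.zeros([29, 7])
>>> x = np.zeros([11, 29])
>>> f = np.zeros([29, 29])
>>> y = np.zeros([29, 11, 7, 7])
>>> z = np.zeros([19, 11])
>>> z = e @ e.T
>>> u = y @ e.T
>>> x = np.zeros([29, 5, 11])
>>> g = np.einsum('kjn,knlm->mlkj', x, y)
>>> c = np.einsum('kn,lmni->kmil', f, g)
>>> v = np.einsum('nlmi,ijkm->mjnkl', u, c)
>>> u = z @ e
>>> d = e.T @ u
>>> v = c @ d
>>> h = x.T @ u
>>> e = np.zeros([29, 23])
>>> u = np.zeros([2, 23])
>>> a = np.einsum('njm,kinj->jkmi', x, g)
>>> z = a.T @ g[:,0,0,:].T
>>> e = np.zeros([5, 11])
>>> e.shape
(5, 11)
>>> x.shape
(29, 5, 11)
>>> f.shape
(29, 29)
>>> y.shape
(29, 11, 7, 7)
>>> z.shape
(7, 11, 7, 7)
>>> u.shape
(2, 23)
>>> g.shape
(7, 7, 29, 5)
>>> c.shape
(29, 7, 5, 7)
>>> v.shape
(29, 7, 5, 7)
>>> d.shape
(7, 7)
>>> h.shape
(11, 5, 7)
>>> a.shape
(5, 7, 11, 7)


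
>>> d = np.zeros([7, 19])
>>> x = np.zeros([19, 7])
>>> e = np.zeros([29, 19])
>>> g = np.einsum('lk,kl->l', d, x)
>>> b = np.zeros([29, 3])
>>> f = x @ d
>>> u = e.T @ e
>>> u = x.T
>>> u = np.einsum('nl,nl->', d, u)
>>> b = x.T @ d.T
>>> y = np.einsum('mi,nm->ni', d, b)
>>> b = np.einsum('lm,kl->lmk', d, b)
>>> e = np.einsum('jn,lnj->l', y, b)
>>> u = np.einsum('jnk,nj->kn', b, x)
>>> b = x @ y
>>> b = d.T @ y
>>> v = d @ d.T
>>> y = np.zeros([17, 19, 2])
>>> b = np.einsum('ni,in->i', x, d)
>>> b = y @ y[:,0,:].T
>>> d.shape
(7, 19)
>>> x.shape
(19, 7)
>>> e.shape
(7,)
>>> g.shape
(7,)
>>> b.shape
(17, 19, 17)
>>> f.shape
(19, 19)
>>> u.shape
(7, 19)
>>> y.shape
(17, 19, 2)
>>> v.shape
(7, 7)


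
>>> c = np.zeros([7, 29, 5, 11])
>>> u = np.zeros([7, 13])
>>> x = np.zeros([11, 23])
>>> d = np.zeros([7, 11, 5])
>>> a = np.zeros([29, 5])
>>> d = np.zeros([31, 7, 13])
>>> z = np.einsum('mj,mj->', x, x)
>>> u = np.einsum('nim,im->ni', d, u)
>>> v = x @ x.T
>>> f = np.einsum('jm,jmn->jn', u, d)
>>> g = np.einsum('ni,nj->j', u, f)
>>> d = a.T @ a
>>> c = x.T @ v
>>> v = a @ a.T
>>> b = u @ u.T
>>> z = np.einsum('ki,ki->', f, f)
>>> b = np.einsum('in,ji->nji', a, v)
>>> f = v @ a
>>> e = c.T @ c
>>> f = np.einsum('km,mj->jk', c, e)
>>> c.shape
(23, 11)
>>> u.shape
(31, 7)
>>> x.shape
(11, 23)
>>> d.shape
(5, 5)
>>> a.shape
(29, 5)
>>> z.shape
()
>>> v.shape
(29, 29)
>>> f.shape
(11, 23)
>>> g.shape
(13,)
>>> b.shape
(5, 29, 29)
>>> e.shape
(11, 11)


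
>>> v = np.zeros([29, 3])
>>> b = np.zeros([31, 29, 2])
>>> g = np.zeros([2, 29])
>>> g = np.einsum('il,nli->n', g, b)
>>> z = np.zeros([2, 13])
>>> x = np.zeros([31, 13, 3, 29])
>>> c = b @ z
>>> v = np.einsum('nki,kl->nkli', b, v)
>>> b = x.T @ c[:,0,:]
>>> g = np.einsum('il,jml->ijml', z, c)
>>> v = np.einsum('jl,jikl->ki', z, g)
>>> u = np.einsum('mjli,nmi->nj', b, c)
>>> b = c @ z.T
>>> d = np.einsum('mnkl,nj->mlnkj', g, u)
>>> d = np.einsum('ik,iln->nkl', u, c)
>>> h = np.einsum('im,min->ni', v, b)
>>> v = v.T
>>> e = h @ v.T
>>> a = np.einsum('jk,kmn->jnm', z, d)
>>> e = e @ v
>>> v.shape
(31, 29)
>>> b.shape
(31, 29, 2)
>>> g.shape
(2, 31, 29, 13)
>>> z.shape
(2, 13)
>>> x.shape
(31, 13, 3, 29)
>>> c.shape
(31, 29, 13)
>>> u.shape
(31, 3)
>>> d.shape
(13, 3, 29)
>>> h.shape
(2, 29)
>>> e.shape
(2, 29)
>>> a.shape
(2, 29, 3)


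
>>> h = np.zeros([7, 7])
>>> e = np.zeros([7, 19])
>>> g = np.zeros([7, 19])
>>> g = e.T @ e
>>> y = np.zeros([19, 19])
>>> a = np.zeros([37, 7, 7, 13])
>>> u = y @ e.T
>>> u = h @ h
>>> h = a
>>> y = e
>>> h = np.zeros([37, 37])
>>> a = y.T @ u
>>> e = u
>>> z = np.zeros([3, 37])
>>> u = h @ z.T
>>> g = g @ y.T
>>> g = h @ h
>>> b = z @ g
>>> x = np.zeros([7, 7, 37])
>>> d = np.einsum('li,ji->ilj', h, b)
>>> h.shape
(37, 37)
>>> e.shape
(7, 7)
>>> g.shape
(37, 37)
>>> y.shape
(7, 19)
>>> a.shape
(19, 7)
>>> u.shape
(37, 3)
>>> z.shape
(3, 37)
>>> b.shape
(3, 37)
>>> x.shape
(7, 7, 37)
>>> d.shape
(37, 37, 3)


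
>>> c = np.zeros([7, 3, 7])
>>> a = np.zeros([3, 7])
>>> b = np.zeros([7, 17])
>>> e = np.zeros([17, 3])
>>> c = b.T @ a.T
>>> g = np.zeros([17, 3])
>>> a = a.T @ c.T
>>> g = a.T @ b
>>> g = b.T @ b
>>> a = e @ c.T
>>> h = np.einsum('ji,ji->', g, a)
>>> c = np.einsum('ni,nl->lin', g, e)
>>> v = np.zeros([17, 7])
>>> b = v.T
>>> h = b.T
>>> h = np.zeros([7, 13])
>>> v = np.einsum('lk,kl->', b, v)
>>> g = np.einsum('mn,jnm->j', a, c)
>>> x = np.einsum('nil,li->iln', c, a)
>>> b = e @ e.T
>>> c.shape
(3, 17, 17)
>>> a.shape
(17, 17)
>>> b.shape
(17, 17)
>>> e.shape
(17, 3)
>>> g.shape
(3,)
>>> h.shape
(7, 13)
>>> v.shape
()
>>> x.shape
(17, 17, 3)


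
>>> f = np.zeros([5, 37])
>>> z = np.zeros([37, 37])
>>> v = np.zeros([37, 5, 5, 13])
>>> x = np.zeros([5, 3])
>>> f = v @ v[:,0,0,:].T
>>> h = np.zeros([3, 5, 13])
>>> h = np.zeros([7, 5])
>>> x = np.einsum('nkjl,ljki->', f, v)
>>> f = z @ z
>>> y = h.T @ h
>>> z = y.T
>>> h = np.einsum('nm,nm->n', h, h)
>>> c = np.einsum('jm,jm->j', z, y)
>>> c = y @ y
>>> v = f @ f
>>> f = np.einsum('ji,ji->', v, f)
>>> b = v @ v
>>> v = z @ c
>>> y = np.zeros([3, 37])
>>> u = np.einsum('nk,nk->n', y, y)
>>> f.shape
()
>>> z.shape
(5, 5)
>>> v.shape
(5, 5)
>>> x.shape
()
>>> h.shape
(7,)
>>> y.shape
(3, 37)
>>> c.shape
(5, 5)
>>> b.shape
(37, 37)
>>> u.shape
(3,)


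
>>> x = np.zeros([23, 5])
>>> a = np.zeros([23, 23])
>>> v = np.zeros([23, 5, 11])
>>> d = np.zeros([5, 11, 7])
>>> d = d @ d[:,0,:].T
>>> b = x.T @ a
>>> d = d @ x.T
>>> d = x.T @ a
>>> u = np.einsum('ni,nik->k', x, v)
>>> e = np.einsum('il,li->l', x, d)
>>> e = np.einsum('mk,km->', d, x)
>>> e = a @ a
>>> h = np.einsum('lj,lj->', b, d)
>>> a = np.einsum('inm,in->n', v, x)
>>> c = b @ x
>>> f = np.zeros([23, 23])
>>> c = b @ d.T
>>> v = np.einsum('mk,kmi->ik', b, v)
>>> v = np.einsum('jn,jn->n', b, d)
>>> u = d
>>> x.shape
(23, 5)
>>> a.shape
(5,)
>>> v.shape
(23,)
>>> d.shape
(5, 23)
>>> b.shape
(5, 23)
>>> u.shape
(5, 23)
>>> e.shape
(23, 23)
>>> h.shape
()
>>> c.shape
(5, 5)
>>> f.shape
(23, 23)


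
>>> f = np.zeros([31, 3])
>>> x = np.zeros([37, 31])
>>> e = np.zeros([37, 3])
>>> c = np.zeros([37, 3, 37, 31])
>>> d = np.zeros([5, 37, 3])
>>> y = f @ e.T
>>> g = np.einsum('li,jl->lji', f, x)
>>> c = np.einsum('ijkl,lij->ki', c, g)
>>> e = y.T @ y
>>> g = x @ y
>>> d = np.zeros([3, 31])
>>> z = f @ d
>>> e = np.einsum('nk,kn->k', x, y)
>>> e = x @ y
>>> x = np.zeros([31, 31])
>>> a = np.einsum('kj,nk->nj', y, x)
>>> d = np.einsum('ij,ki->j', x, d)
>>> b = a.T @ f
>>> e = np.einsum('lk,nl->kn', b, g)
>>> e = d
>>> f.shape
(31, 3)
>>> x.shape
(31, 31)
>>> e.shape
(31,)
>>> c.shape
(37, 37)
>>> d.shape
(31,)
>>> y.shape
(31, 37)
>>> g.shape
(37, 37)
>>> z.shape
(31, 31)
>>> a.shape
(31, 37)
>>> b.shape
(37, 3)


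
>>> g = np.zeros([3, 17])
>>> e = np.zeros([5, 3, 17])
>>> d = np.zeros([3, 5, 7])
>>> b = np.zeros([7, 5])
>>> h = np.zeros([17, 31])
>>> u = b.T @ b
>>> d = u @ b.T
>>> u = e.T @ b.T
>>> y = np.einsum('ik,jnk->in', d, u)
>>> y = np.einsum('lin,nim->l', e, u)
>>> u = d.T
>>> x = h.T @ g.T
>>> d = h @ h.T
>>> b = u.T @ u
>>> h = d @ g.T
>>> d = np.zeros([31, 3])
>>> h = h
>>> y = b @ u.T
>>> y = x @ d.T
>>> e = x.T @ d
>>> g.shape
(3, 17)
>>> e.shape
(3, 3)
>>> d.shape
(31, 3)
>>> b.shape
(5, 5)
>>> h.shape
(17, 3)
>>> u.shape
(7, 5)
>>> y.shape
(31, 31)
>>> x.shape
(31, 3)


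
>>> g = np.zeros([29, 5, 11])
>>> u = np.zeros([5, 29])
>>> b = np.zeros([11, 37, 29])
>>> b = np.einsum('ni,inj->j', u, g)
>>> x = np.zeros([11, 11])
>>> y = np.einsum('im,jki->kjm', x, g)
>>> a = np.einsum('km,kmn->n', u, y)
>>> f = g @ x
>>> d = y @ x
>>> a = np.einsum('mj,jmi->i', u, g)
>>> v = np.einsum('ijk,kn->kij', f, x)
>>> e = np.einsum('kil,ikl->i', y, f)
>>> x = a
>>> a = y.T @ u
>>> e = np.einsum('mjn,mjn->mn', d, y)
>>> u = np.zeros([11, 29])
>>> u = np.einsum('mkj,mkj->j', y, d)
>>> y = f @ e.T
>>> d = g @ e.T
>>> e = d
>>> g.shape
(29, 5, 11)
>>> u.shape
(11,)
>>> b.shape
(11,)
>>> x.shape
(11,)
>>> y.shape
(29, 5, 5)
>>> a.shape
(11, 29, 29)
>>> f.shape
(29, 5, 11)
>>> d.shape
(29, 5, 5)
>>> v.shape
(11, 29, 5)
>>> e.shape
(29, 5, 5)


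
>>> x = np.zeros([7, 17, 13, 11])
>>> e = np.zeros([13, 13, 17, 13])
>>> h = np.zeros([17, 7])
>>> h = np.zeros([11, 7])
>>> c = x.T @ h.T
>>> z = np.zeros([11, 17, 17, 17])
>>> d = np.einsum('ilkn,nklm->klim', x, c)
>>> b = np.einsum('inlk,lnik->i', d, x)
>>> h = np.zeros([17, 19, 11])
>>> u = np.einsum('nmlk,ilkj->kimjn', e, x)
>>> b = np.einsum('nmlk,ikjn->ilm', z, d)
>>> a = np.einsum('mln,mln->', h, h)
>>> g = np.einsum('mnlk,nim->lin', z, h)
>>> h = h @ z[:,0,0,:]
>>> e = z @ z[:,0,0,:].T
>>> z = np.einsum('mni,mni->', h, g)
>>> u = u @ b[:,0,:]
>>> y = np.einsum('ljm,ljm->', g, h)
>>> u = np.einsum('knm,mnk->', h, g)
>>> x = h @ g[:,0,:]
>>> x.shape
(17, 19, 17)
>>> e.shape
(11, 17, 17, 11)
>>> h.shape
(17, 19, 17)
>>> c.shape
(11, 13, 17, 11)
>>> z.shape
()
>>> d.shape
(13, 17, 7, 11)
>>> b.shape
(13, 17, 17)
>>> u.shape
()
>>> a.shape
()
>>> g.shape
(17, 19, 17)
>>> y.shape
()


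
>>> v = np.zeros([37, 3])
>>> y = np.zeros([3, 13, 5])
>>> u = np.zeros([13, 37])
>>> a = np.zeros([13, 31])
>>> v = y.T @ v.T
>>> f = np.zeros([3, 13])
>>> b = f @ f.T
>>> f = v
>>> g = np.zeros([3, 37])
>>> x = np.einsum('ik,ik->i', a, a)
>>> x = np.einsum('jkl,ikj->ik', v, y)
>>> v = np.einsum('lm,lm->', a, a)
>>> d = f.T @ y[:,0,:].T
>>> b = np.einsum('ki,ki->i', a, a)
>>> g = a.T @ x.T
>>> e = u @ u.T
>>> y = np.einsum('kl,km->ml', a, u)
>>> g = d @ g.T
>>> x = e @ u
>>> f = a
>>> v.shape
()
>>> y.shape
(37, 31)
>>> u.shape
(13, 37)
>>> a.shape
(13, 31)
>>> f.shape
(13, 31)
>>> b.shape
(31,)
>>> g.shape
(37, 13, 31)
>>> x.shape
(13, 37)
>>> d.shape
(37, 13, 3)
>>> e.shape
(13, 13)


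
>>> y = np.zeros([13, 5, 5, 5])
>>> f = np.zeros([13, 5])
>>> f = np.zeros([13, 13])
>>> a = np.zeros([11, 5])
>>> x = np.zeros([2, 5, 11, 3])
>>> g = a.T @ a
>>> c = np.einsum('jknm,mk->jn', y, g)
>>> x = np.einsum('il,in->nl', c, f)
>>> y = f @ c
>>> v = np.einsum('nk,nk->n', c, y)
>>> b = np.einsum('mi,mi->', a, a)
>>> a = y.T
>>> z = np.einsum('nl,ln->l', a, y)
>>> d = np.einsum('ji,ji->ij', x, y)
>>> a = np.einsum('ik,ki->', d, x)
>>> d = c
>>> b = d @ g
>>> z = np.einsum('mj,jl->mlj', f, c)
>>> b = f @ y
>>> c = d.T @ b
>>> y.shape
(13, 5)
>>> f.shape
(13, 13)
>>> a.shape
()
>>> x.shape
(13, 5)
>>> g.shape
(5, 5)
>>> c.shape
(5, 5)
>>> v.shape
(13,)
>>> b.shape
(13, 5)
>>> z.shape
(13, 5, 13)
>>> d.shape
(13, 5)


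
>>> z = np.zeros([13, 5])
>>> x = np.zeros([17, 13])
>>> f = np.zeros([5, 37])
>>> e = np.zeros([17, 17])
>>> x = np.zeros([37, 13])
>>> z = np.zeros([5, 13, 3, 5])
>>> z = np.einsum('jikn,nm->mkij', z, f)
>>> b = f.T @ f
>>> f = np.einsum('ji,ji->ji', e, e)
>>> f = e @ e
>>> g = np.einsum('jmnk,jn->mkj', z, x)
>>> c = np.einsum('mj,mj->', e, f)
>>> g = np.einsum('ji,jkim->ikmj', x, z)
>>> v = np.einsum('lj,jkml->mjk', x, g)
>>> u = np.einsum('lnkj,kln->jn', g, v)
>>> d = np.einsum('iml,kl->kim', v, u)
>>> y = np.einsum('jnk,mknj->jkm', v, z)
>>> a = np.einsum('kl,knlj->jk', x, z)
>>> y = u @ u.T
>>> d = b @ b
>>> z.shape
(37, 3, 13, 5)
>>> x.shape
(37, 13)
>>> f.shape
(17, 17)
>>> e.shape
(17, 17)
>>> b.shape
(37, 37)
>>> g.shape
(13, 3, 5, 37)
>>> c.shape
()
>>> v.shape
(5, 13, 3)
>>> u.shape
(37, 3)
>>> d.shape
(37, 37)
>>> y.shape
(37, 37)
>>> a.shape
(5, 37)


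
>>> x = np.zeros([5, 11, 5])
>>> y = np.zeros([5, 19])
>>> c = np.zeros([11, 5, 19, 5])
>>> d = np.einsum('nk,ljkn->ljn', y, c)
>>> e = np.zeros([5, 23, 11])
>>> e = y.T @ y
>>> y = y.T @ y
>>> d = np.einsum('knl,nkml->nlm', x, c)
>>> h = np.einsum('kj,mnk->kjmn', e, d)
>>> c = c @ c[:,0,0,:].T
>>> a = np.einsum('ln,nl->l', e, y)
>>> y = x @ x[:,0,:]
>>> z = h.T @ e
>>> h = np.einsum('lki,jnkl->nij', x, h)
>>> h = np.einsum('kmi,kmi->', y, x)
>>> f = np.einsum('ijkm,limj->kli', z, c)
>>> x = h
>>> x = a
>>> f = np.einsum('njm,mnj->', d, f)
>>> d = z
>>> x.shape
(19,)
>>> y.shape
(5, 11, 5)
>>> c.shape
(11, 5, 19, 11)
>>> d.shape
(5, 11, 19, 19)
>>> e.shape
(19, 19)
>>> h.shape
()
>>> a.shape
(19,)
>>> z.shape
(5, 11, 19, 19)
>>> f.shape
()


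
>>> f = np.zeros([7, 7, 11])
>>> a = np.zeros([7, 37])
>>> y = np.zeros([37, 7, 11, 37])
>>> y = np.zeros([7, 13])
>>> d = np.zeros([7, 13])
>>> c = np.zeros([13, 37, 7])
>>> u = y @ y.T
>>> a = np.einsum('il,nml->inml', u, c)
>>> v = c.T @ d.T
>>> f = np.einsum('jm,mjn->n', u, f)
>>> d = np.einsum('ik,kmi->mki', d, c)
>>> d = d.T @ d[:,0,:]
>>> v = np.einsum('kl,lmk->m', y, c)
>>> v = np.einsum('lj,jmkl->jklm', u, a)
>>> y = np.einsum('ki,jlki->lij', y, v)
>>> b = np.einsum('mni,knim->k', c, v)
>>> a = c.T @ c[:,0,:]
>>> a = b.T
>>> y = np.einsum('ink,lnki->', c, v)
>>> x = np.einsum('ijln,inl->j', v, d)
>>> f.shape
(11,)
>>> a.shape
(7,)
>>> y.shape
()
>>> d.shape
(7, 13, 7)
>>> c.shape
(13, 37, 7)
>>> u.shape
(7, 7)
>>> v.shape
(7, 37, 7, 13)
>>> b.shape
(7,)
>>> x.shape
(37,)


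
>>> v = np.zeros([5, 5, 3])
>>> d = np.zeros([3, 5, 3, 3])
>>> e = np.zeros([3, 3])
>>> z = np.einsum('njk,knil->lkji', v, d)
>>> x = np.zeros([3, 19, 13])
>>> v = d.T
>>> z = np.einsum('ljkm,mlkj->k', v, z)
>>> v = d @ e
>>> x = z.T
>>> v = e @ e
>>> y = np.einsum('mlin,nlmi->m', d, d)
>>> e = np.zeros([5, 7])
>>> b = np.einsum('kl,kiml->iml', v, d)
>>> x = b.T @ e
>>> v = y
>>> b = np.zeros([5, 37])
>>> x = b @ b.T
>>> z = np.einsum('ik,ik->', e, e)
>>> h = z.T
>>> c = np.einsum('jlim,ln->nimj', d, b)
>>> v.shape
(3,)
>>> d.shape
(3, 5, 3, 3)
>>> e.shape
(5, 7)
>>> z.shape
()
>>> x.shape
(5, 5)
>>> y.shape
(3,)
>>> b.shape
(5, 37)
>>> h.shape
()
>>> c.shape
(37, 3, 3, 3)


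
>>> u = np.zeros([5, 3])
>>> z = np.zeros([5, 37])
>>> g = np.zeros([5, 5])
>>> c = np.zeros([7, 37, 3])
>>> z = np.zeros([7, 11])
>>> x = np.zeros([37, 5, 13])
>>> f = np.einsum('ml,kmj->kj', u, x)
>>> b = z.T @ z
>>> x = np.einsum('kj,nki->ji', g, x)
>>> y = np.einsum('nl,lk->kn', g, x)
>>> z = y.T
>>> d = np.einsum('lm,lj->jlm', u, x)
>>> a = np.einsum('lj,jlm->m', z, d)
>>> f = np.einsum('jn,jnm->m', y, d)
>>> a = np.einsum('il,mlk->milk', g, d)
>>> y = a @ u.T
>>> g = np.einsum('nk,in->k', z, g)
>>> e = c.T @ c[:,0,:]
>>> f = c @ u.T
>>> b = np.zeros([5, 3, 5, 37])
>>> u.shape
(5, 3)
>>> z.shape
(5, 13)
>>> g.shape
(13,)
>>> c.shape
(7, 37, 3)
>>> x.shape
(5, 13)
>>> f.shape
(7, 37, 5)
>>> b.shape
(5, 3, 5, 37)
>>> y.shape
(13, 5, 5, 5)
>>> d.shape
(13, 5, 3)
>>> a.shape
(13, 5, 5, 3)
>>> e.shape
(3, 37, 3)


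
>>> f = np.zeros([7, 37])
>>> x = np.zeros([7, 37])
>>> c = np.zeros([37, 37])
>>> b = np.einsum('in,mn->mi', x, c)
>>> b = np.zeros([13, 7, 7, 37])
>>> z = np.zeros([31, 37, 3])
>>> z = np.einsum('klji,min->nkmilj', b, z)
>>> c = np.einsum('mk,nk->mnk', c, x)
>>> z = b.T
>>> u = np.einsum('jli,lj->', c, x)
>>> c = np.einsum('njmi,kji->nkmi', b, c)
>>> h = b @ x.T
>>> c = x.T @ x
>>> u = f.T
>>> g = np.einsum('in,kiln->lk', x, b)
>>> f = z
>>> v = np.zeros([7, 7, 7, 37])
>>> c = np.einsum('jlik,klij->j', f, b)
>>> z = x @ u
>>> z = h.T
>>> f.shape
(37, 7, 7, 13)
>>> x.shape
(7, 37)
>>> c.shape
(37,)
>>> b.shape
(13, 7, 7, 37)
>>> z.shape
(7, 7, 7, 13)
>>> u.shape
(37, 7)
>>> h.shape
(13, 7, 7, 7)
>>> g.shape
(7, 13)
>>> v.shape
(7, 7, 7, 37)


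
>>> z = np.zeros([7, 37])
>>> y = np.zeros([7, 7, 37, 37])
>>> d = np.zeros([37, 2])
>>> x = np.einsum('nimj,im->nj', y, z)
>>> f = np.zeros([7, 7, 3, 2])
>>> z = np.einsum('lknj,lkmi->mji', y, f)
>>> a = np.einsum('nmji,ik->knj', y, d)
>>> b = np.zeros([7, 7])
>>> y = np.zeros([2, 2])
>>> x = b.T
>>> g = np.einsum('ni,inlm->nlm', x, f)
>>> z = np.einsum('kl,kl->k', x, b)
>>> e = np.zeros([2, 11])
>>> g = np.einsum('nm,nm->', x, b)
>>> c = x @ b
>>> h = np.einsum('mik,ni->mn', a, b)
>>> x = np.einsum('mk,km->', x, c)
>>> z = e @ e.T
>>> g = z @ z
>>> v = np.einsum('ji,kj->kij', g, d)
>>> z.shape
(2, 2)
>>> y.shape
(2, 2)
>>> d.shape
(37, 2)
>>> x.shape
()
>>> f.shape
(7, 7, 3, 2)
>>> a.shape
(2, 7, 37)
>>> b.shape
(7, 7)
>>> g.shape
(2, 2)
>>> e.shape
(2, 11)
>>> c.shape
(7, 7)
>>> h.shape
(2, 7)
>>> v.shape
(37, 2, 2)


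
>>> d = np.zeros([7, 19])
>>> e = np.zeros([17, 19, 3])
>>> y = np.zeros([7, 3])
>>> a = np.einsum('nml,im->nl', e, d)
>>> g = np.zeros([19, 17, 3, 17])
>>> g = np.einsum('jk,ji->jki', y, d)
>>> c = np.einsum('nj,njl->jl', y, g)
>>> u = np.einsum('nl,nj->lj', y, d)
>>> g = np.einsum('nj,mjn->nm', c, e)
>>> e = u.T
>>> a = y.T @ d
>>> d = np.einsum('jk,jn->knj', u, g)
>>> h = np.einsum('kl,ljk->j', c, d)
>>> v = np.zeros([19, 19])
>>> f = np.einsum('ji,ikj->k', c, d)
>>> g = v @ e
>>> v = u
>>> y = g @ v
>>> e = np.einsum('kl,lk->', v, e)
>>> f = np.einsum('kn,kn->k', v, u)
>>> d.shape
(19, 17, 3)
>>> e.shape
()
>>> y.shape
(19, 19)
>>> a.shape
(3, 19)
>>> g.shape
(19, 3)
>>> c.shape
(3, 19)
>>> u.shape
(3, 19)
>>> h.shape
(17,)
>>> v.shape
(3, 19)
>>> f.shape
(3,)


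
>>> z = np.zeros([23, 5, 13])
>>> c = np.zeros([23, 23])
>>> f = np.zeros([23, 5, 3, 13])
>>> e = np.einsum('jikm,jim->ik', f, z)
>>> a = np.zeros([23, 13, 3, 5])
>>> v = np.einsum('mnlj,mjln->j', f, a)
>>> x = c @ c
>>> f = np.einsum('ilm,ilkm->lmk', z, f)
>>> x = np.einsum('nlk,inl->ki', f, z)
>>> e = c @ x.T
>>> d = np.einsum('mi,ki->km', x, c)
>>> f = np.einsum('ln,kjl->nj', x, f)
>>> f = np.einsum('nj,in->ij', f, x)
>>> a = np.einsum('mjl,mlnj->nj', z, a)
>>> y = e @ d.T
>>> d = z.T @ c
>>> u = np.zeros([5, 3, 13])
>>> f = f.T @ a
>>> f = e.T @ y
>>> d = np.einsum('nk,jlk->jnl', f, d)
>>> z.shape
(23, 5, 13)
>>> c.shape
(23, 23)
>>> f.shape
(3, 23)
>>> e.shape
(23, 3)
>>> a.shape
(3, 5)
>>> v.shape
(13,)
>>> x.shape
(3, 23)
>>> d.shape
(13, 3, 5)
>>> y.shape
(23, 23)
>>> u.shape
(5, 3, 13)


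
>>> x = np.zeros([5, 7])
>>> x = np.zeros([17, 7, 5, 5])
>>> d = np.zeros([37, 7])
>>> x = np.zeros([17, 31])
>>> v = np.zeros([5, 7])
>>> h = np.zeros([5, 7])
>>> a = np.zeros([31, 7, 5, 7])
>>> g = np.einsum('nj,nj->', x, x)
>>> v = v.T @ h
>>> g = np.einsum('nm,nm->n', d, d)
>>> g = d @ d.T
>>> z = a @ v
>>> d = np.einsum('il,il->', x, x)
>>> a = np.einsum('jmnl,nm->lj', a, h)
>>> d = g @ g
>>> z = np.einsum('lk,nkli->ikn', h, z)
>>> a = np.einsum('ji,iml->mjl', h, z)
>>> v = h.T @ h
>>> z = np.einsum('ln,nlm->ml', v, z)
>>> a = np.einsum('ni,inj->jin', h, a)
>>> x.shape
(17, 31)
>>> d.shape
(37, 37)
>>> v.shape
(7, 7)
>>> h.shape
(5, 7)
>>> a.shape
(31, 7, 5)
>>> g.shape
(37, 37)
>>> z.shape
(31, 7)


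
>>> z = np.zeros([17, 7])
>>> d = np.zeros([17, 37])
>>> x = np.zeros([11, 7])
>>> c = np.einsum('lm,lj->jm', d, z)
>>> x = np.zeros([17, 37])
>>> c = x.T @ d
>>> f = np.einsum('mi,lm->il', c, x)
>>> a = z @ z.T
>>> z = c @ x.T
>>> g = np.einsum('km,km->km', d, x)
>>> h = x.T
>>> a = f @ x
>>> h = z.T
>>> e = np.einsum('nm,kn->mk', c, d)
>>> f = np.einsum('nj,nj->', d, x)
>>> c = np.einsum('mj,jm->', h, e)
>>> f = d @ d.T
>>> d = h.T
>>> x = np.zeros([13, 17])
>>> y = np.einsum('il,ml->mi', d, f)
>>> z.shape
(37, 17)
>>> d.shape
(37, 17)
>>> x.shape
(13, 17)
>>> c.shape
()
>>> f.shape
(17, 17)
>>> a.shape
(37, 37)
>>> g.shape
(17, 37)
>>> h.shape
(17, 37)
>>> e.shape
(37, 17)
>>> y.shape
(17, 37)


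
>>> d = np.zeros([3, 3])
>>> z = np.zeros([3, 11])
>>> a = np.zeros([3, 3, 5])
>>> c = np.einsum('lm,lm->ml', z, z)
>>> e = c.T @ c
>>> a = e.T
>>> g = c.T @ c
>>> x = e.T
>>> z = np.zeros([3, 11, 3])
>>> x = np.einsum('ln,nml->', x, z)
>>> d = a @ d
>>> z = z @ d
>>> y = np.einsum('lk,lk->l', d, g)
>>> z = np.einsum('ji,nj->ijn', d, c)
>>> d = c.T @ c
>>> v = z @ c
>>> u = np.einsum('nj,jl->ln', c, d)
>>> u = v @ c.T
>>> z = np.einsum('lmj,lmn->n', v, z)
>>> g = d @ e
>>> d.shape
(3, 3)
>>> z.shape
(11,)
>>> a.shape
(3, 3)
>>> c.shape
(11, 3)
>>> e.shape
(3, 3)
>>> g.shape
(3, 3)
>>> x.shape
()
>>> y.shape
(3,)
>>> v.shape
(3, 3, 3)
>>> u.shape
(3, 3, 11)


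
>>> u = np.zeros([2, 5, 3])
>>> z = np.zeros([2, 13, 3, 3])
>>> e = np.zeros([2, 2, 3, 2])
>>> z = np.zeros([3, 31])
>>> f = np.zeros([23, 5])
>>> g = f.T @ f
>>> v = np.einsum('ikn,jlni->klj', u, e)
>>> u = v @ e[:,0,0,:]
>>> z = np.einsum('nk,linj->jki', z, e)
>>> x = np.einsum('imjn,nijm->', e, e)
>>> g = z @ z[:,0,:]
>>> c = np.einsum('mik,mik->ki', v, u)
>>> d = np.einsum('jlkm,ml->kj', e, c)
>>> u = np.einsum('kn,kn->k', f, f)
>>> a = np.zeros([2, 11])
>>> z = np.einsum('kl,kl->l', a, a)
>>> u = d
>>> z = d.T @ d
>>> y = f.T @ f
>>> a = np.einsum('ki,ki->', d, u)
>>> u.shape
(3, 2)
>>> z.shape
(2, 2)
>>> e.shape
(2, 2, 3, 2)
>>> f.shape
(23, 5)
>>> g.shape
(2, 31, 2)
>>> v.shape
(5, 2, 2)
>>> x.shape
()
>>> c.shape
(2, 2)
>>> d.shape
(3, 2)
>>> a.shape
()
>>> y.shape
(5, 5)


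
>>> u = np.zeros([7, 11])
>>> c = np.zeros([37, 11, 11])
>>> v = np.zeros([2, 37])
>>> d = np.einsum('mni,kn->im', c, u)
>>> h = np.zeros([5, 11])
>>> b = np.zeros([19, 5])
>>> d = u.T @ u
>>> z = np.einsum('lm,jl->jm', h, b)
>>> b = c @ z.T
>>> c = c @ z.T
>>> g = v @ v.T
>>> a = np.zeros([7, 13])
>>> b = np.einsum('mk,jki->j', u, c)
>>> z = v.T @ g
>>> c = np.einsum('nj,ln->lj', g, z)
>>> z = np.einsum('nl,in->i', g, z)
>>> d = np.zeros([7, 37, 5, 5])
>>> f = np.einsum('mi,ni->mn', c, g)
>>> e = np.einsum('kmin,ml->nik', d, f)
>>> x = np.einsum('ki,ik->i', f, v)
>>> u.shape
(7, 11)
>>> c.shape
(37, 2)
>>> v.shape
(2, 37)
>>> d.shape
(7, 37, 5, 5)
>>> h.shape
(5, 11)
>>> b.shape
(37,)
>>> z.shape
(37,)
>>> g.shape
(2, 2)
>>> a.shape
(7, 13)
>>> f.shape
(37, 2)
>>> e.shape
(5, 5, 7)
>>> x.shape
(2,)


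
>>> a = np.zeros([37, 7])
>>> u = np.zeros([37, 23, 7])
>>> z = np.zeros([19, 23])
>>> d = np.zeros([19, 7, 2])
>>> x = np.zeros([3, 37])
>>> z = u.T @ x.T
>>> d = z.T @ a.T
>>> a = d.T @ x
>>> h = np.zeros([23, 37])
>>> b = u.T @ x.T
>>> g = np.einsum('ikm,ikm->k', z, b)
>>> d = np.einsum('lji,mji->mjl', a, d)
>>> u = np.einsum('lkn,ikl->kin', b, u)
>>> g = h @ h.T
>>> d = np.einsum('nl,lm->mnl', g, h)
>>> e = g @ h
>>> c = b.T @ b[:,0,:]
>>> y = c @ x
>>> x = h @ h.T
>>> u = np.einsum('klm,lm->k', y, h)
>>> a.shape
(37, 23, 37)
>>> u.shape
(3,)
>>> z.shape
(7, 23, 3)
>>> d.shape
(37, 23, 23)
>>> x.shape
(23, 23)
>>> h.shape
(23, 37)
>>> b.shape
(7, 23, 3)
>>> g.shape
(23, 23)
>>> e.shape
(23, 37)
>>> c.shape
(3, 23, 3)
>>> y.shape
(3, 23, 37)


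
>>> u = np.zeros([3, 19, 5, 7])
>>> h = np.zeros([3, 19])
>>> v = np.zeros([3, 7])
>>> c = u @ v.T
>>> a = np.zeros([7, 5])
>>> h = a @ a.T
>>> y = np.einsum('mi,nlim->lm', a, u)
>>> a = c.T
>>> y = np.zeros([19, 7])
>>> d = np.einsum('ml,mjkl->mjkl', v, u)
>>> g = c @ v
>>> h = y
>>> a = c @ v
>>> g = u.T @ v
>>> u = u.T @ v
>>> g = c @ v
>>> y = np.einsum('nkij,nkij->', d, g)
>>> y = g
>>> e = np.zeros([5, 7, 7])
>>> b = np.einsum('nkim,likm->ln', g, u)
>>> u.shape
(7, 5, 19, 7)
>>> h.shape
(19, 7)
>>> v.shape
(3, 7)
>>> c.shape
(3, 19, 5, 3)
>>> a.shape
(3, 19, 5, 7)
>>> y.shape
(3, 19, 5, 7)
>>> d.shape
(3, 19, 5, 7)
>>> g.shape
(3, 19, 5, 7)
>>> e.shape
(5, 7, 7)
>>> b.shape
(7, 3)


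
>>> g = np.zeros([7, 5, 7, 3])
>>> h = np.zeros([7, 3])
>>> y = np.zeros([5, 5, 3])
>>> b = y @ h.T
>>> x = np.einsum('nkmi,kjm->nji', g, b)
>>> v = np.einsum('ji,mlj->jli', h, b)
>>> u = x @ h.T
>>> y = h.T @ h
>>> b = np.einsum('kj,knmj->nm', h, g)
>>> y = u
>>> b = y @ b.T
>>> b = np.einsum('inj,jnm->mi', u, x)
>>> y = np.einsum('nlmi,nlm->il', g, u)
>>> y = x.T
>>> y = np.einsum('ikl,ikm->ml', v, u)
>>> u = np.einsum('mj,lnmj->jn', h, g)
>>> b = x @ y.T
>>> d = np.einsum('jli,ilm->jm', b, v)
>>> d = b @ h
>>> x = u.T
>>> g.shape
(7, 5, 7, 3)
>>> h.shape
(7, 3)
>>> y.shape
(7, 3)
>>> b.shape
(7, 5, 7)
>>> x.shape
(5, 3)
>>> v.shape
(7, 5, 3)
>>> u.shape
(3, 5)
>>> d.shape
(7, 5, 3)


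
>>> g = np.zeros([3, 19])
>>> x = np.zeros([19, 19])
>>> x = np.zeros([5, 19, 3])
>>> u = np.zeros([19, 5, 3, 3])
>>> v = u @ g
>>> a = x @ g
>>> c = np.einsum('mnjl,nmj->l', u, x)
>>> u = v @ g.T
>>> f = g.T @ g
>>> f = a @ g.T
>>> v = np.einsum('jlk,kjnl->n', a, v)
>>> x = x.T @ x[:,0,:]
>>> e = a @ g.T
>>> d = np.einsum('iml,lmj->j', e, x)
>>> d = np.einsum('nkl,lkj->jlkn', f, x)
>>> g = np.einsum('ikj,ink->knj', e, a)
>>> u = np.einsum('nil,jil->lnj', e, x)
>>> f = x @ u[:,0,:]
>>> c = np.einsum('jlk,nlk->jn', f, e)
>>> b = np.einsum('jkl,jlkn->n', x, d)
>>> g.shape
(19, 19, 3)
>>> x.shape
(3, 19, 3)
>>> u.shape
(3, 5, 3)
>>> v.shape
(3,)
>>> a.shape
(5, 19, 19)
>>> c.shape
(3, 5)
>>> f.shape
(3, 19, 3)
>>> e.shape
(5, 19, 3)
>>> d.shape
(3, 3, 19, 5)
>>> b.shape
(5,)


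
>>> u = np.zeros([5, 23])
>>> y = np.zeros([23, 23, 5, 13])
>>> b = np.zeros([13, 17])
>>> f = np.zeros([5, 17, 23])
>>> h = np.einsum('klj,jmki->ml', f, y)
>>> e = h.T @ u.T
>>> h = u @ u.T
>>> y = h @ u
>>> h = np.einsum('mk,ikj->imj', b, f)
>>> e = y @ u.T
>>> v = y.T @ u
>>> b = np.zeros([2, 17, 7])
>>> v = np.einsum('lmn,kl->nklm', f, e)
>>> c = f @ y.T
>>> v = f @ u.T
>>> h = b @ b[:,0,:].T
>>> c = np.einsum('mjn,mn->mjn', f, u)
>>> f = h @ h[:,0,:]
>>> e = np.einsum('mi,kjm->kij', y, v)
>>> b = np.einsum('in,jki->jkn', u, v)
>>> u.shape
(5, 23)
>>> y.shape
(5, 23)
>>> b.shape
(5, 17, 23)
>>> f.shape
(2, 17, 2)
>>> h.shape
(2, 17, 2)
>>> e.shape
(5, 23, 17)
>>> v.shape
(5, 17, 5)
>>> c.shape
(5, 17, 23)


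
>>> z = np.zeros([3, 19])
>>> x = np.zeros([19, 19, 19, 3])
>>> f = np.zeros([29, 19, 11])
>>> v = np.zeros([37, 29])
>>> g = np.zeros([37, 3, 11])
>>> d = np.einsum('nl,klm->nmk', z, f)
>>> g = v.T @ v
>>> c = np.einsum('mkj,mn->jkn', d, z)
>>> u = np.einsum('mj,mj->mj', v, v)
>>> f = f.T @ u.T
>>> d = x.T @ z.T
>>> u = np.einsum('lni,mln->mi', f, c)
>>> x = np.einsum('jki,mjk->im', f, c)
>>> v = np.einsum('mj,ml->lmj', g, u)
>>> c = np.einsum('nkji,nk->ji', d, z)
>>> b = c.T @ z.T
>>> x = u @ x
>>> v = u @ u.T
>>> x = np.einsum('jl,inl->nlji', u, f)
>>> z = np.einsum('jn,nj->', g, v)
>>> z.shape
()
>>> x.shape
(19, 37, 29, 11)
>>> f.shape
(11, 19, 37)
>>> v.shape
(29, 29)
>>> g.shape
(29, 29)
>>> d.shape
(3, 19, 19, 3)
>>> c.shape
(19, 3)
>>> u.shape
(29, 37)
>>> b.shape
(3, 3)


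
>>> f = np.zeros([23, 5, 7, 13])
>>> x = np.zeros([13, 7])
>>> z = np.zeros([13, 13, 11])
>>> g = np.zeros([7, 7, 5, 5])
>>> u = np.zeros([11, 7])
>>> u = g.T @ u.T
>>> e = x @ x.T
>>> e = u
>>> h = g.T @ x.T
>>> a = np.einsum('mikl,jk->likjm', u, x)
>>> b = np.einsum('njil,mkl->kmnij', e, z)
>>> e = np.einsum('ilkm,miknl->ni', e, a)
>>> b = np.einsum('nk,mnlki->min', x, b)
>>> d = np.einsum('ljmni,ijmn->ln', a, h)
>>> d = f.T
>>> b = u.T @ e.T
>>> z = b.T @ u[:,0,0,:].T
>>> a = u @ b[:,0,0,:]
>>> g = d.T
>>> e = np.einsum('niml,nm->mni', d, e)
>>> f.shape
(23, 5, 7, 13)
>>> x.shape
(13, 7)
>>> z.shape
(13, 5, 7, 5)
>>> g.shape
(23, 5, 7, 13)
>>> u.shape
(5, 5, 7, 11)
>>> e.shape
(5, 13, 7)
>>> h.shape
(5, 5, 7, 13)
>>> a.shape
(5, 5, 7, 13)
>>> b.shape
(11, 7, 5, 13)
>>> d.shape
(13, 7, 5, 23)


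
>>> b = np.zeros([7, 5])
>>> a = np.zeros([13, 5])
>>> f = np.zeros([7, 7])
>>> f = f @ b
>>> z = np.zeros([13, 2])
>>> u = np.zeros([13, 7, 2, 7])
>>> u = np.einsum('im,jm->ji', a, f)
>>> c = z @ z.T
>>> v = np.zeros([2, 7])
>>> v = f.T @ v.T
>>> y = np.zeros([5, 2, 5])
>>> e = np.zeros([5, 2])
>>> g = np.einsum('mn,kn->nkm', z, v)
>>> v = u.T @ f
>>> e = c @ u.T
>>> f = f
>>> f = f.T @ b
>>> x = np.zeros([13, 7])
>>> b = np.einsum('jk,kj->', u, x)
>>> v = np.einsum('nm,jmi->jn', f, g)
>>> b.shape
()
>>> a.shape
(13, 5)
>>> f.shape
(5, 5)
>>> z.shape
(13, 2)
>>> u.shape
(7, 13)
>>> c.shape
(13, 13)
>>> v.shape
(2, 5)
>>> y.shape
(5, 2, 5)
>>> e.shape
(13, 7)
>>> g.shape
(2, 5, 13)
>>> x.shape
(13, 7)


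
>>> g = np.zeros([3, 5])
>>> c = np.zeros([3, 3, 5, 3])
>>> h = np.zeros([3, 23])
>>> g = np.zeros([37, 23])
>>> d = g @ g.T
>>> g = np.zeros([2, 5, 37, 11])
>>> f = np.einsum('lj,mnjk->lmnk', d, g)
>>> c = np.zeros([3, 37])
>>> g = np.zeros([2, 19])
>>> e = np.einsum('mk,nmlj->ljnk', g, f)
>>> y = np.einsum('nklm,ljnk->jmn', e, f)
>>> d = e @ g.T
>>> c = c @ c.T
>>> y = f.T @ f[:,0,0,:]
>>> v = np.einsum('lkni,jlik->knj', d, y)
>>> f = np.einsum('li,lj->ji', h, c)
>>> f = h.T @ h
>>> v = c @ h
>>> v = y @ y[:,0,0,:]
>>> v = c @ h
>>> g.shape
(2, 19)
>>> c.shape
(3, 3)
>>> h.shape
(3, 23)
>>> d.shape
(5, 11, 37, 2)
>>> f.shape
(23, 23)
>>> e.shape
(5, 11, 37, 19)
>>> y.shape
(11, 5, 2, 11)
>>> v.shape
(3, 23)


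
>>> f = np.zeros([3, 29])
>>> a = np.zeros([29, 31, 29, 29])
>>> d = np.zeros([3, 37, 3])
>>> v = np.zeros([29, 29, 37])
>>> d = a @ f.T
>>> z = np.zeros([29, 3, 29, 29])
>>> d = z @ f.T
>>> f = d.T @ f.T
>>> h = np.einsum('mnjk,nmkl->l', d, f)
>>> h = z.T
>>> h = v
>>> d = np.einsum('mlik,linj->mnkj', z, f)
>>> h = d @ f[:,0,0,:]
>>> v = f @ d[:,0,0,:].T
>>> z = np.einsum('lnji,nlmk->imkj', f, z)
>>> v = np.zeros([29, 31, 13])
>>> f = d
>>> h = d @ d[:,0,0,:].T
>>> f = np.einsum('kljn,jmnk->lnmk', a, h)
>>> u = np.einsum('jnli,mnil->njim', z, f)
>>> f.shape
(31, 29, 3, 29)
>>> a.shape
(29, 31, 29, 29)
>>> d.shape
(29, 3, 29, 3)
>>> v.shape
(29, 31, 13)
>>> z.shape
(3, 29, 29, 3)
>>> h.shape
(29, 3, 29, 29)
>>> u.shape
(29, 3, 3, 31)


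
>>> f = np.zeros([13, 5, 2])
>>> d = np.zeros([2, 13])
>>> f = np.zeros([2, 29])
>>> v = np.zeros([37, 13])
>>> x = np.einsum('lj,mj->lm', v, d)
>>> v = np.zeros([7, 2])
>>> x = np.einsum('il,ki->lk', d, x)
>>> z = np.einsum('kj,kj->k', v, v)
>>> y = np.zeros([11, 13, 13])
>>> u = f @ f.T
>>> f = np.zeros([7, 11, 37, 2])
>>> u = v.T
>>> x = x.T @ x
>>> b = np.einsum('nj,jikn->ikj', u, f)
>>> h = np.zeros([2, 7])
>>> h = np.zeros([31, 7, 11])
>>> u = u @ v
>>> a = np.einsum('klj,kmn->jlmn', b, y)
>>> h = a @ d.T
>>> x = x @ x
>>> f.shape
(7, 11, 37, 2)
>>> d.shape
(2, 13)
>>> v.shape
(7, 2)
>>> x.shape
(37, 37)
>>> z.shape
(7,)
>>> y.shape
(11, 13, 13)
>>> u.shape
(2, 2)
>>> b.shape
(11, 37, 7)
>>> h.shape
(7, 37, 13, 2)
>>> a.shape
(7, 37, 13, 13)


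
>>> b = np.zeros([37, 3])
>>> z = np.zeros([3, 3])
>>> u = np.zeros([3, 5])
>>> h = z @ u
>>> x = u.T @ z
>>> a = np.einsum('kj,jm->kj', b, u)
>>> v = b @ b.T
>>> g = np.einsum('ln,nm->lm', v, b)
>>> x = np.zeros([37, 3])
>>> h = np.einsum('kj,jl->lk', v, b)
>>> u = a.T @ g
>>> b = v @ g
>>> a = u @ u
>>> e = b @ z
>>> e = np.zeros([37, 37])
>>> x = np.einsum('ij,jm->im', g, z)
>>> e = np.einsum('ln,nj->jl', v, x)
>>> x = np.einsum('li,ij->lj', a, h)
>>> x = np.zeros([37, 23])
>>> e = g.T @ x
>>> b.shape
(37, 3)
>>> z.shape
(3, 3)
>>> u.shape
(3, 3)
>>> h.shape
(3, 37)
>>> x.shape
(37, 23)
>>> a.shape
(3, 3)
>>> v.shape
(37, 37)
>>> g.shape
(37, 3)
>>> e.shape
(3, 23)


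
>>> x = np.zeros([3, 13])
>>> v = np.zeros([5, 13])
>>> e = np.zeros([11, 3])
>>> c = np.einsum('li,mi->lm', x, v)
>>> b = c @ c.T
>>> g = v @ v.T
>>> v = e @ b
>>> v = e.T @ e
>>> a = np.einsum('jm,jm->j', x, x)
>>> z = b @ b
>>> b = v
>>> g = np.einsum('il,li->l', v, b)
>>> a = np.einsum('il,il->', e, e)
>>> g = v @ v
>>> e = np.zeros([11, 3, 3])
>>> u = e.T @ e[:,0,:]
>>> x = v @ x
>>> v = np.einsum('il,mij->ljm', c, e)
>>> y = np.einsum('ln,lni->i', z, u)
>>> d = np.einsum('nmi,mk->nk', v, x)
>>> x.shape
(3, 13)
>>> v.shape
(5, 3, 11)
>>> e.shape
(11, 3, 3)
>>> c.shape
(3, 5)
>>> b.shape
(3, 3)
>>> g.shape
(3, 3)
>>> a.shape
()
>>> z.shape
(3, 3)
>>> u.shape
(3, 3, 3)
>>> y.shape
(3,)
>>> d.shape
(5, 13)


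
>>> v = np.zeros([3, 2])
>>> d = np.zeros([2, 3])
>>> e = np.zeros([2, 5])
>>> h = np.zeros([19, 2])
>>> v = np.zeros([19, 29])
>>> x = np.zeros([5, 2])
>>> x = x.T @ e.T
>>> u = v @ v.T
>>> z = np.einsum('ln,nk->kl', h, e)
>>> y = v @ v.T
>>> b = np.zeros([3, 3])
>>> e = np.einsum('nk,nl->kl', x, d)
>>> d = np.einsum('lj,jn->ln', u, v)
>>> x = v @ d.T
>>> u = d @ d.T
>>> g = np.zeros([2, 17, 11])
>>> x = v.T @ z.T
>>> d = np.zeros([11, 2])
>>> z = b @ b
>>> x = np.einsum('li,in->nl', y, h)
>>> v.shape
(19, 29)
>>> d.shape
(11, 2)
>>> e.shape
(2, 3)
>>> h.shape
(19, 2)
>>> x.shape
(2, 19)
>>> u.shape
(19, 19)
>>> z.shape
(3, 3)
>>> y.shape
(19, 19)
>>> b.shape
(3, 3)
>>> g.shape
(2, 17, 11)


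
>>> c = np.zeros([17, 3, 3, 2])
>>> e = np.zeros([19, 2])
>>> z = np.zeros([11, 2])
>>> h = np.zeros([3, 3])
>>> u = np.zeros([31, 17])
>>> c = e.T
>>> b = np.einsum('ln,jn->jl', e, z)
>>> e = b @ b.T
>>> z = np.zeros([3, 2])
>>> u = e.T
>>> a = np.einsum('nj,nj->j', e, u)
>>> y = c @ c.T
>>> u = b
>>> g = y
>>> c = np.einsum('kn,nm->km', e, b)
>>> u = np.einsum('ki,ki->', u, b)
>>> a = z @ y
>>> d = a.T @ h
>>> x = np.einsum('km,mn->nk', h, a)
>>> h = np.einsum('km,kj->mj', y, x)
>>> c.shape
(11, 19)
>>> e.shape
(11, 11)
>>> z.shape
(3, 2)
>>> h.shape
(2, 3)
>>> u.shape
()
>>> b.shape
(11, 19)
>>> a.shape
(3, 2)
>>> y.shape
(2, 2)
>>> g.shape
(2, 2)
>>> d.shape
(2, 3)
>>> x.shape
(2, 3)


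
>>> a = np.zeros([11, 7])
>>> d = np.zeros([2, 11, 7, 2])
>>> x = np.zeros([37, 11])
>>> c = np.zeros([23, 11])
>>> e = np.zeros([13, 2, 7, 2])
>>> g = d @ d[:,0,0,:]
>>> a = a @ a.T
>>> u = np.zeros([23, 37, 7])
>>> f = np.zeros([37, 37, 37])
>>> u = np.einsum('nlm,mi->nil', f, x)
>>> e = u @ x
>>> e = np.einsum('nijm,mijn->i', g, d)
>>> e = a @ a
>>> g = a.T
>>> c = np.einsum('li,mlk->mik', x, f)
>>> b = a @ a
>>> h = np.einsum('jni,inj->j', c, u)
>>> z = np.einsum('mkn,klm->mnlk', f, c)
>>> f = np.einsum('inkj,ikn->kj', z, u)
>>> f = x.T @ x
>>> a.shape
(11, 11)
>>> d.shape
(2, 11, 7, 2)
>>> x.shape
(37, 11)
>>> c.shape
(37, 11, 37)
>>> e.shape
(11, 11)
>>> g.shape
(11, 11)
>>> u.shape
(37, 11, 37)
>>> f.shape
(11, 11)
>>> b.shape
(11, 11)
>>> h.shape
(37,)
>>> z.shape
(37, 37, 11, 37)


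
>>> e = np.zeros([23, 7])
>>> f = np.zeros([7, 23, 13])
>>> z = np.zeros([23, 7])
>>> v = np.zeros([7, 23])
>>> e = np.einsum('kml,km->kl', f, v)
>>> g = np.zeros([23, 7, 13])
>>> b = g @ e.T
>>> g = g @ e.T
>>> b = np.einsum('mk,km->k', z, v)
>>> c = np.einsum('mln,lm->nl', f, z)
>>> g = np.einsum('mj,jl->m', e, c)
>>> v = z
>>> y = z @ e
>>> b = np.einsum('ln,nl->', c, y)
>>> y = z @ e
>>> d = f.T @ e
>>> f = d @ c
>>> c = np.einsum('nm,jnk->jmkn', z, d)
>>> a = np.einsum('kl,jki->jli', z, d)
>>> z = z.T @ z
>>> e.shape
(7, 13)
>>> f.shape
(13, 23, 23)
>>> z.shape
(7, 7)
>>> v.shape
(23, 7)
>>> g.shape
(7,)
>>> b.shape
()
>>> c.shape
(13, 7, 13, 23)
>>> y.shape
(23, 13)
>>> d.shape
(13, 23, 13)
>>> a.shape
(13, 7, 13)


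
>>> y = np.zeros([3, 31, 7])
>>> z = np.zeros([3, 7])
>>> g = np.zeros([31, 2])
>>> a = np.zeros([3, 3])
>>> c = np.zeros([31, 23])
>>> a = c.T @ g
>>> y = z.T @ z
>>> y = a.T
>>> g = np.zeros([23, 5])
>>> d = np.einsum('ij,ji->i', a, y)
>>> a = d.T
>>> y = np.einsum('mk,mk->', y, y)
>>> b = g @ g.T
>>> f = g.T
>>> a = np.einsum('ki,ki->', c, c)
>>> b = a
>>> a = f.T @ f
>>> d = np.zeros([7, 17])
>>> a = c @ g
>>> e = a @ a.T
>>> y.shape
()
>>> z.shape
(3, 7)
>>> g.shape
(23, 5)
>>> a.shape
(31, 5)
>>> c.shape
(31, 23)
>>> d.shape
(7, 17)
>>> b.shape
()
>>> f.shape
(5, 23)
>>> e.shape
(31, 31)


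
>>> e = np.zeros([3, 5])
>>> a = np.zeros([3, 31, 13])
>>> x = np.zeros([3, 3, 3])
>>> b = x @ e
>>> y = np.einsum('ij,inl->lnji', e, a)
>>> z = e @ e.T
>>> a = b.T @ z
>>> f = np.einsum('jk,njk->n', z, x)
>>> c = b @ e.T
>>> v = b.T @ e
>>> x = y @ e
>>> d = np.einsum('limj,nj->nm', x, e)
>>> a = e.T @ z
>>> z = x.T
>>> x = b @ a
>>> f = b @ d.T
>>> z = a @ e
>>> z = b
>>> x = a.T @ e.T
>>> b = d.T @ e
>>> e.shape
(3, 5)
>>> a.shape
(5, 3)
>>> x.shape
(3, 3)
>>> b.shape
(5, 5)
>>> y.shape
(13, 31, 5, 3)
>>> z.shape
(3, 3, 5)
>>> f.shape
(3, 3, 3)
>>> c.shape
(3, 3, 3)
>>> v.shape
(5, 3, 5)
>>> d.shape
(3, 5)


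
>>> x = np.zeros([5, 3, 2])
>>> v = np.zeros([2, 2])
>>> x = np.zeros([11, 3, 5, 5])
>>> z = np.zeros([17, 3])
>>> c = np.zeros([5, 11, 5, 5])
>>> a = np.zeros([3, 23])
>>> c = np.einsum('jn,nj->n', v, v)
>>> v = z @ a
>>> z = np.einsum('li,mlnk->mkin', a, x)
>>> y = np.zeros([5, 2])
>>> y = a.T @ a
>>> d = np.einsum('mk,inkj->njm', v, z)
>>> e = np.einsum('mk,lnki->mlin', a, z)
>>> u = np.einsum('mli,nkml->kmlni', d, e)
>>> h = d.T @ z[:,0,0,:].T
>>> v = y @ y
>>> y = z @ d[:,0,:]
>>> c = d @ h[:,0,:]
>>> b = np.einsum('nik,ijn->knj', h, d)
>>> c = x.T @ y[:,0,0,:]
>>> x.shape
(11, 3, 5, 5)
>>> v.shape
(23, 23)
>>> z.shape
(11, 5, 23, 5)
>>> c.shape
(5, 5, 3, 17)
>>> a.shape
(3, 23)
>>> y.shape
(11, 5, 23, 17)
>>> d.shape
(5, 5, 17)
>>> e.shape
(3, 11, 5, 5)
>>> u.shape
(11, 5, 5, 3, 17)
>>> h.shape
(17, 5, 11)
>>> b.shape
(11, 17, 5)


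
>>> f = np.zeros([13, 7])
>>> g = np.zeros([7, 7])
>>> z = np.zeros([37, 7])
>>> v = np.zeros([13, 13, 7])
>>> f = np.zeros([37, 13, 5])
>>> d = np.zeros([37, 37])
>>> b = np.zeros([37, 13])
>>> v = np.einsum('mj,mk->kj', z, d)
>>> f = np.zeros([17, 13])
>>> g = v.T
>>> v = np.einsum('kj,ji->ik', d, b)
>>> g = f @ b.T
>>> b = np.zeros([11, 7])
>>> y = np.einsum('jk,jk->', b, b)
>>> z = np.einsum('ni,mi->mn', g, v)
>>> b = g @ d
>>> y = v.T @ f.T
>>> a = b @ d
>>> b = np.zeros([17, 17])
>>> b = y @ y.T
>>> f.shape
(17, 13)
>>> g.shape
(17, 37)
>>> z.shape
(13, 17)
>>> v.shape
(13, 37)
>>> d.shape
(37, 37)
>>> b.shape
(37, 37)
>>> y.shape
(37, 17)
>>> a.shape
(17, 37)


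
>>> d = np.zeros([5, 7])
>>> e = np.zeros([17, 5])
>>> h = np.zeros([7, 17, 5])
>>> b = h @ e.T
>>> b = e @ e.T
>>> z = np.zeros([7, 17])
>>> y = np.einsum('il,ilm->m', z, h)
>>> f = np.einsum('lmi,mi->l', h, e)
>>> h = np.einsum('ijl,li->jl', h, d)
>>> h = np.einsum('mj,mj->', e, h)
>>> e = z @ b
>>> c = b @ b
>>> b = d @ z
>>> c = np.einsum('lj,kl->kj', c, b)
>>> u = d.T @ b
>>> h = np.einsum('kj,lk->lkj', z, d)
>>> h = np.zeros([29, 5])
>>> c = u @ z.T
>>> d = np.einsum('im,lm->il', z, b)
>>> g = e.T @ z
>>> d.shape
(7, 5)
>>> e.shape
(7, 17)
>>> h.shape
(29, 5)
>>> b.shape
(5, 17)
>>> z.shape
(7, 17)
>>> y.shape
(5,)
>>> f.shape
(7,)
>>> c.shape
(7, 7)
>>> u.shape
(7, 17)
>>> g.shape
(17, 17)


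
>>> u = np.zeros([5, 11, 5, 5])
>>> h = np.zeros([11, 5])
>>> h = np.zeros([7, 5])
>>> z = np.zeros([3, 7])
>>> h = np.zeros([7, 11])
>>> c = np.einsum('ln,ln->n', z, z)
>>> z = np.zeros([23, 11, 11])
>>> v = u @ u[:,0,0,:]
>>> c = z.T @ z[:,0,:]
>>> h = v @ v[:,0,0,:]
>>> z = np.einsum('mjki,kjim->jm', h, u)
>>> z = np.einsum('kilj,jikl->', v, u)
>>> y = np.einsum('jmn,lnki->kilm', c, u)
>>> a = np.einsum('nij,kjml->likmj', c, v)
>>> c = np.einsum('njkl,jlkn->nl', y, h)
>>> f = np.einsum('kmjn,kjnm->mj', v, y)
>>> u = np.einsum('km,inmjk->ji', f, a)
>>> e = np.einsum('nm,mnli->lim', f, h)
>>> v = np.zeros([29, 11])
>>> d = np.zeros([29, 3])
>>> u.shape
(5, 5)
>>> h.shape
(5, 11, 5, 5)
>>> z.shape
()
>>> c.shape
(5, 11)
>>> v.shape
(29, 11)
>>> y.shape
(5, 5, 5, 11)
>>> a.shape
(5, 11, 5, 5, 11)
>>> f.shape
(11, 5)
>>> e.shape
(5, 5, 5)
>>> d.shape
(29, 3)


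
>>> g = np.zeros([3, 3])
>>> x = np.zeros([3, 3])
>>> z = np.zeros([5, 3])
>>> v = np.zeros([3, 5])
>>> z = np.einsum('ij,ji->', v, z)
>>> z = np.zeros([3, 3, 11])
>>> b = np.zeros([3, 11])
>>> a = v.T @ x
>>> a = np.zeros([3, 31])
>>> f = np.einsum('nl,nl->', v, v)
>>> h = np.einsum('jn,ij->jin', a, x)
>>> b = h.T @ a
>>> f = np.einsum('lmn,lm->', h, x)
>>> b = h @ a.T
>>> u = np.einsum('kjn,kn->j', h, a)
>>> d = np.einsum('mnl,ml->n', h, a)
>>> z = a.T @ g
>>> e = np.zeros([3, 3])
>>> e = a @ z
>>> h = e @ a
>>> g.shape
(3, 3)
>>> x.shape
(3, 3)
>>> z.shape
(31, 3)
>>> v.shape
(3, 5)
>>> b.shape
(3, 3, 3)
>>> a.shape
(3, 31)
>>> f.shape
()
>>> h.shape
(3, 31)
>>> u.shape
(3,)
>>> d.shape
(3,)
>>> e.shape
(3, 3)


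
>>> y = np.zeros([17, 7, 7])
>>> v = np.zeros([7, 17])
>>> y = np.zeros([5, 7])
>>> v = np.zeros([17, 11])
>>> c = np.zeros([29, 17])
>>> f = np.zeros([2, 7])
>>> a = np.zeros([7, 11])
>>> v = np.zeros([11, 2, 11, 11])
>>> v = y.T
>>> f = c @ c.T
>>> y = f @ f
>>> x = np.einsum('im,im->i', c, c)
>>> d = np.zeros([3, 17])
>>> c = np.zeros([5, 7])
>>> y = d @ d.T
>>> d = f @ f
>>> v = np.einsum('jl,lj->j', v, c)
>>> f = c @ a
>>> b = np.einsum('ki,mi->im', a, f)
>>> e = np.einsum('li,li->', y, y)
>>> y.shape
(3, 3)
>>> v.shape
(7,)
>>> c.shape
(5, 7)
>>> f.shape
(5, 11)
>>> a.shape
(7, 11)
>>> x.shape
(29,)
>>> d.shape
(29, 29)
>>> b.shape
(11, 5)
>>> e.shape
()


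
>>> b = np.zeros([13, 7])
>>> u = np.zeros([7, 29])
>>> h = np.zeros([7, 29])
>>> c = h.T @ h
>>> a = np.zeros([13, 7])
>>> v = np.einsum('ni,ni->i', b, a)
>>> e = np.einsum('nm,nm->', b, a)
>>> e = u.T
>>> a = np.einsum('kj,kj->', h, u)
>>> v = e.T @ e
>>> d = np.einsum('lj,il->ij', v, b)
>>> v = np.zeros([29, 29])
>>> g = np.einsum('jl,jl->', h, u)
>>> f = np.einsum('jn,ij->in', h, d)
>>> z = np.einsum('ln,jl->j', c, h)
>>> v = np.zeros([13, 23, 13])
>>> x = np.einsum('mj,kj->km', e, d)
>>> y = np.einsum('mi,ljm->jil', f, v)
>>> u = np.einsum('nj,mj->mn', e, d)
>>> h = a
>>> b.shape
(13, 7)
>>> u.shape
(13, 29)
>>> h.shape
()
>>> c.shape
(29, 29)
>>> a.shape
()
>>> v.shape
(13, 23, 13)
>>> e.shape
(29, 7)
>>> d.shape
(13, 7)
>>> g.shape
()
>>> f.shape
(13, 29)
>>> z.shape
(7,)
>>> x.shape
(13, 29)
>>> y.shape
(23, 29, 13)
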